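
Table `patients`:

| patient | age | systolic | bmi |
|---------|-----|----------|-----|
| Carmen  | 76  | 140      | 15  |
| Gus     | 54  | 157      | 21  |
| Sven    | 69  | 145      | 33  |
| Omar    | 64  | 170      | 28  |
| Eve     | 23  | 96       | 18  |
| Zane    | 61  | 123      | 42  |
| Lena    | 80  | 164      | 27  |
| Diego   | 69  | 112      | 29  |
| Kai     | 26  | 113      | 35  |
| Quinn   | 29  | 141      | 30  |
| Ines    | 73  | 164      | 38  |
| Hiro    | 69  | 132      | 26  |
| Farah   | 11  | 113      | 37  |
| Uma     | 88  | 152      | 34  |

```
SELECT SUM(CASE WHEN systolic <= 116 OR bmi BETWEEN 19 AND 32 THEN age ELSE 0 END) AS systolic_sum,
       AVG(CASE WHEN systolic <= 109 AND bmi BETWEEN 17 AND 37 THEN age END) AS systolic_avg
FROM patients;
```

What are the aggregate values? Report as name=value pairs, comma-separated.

[systolic_sum: systolic <= 116 OR bmi BETWEEN 19 AND 32]
patient=Carmen: ✗
patient=Gus: ✓ → 54
patient=Sven: ✗
patient=Omar: ✓ → 64
patient=Eve: ✓ → 23
patient=Zane: ✗
patient=Lena: ✓ → 80
patient=Diego: ✓ → 69
patient=Kai: ✓ → 26
patient=Quinn: ✓ → 29
patient=Ines: ✗
patient=Hiro: ✓ → 69
patient=Farah: ✓ → 11
patient=Uma: ✗
systolic_sum = 54 + 64 + 23 + 80 + 69 + 26 + 29 + 69 + 11 = 425
—
[systolic_avg: systolic <= 109 AND bmi BETWEEN 17 AND 37]
patient=Carmen: ✗
patient=Gus: ✗
patient=Sven: ✗
patient=Omar: ✗
patient=Eve: ✓ → 23
patient=Zane: ✗
patient=Lena: ✗
patient=Diego: ✗
patient=Kai: ✗
patient=Quinn: ✗
patient=Ines: ✗
patient=Hiro: ✗
patient=Farah: ✗
patient=Uma: ✗
systolic_avg = 23

systolic_sum=425, systolic_avg=23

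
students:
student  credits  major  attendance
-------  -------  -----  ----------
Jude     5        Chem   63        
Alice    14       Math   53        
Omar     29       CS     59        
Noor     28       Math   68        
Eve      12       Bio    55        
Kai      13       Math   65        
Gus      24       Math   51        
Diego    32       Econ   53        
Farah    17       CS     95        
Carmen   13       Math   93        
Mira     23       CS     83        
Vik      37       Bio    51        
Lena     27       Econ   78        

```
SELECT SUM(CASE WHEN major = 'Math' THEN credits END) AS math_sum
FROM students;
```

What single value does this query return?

92

student=Jude: ✗
student=Alice: ✓ → 14
student=Omar: ✗
student=Noor: ✓ → 28
student=Eve: ✗
student=Kai: ✓ → 13
student=Gus: ✓ → 24
student=Diego: ✗
student=Farah: ✗
student=Carmen: ✓ → 13
student=Mira: ✗
student=Vik: ✗
student=Lena: ✗
math_sum = 14 + 28 + 13 + 24 + 13 = 92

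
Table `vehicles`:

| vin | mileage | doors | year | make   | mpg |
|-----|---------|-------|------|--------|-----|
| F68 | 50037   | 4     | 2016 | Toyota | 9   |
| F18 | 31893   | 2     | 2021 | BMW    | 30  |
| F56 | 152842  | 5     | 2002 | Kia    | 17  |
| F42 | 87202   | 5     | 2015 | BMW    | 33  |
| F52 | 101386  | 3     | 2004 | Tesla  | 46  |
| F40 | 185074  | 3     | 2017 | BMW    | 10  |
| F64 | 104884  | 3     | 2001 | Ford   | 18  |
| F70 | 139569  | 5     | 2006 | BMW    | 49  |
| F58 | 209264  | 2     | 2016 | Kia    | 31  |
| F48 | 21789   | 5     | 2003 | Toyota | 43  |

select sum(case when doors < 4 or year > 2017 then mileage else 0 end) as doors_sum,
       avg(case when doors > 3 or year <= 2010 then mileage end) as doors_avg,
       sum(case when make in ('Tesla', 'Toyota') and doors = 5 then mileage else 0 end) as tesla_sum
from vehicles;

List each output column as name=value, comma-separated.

doors_sum=632501, doors_avg=93958.4285714286, tesla_sum=21789

[doors_sum: doors < 4 or year > 2017]
vin=F68: ✗
vin=F18: ✓ → 31893
vin=F56: ✗
vin=F42: ✗
vin=F52: ✓ → 101386
vin=F40: ✓ → 185074
vin=F64: ✓ → 104884
vin=F70: ✗
vin=F58: ✓ → 209264
vin=F48: ✗
doors_sum = 31893 + 101386 + 185074 + 104884 + 209264 = 632501
—
[doors_avg: doors > 3 or year <= 2010]
vin=F68: ✓ → 50037
vin=F18: ✗
vin=F56: ✓ → 152842
vin=F42: ✓ → 87202
vin=F52: ✓ → 101386
vin=F40: ✗
vin=F64: ✓ → 104884
vin=F70: ✓ → 139569
vin=F58: ✗
vin=F48: ✓ → 21789
doors_avg = (50037 + 152842 + 87202 + 101386 + 104884 + 139569 + 21789) / 7 = 93958.4285714286
—
[tesla_sum: make in ('Tesla', 'Toyota') and doors = 5]
vin=F68: ✗
vin=F18: ✗
vin=F56: ✗
vin=F42: ✗
vin=F52: ✗
vin=F40: ✗
vin=F64: ✗
vin=F70: ✗
vin=F58: ✗
vin=F48: ✓ → 21789
tesla_sum = 21789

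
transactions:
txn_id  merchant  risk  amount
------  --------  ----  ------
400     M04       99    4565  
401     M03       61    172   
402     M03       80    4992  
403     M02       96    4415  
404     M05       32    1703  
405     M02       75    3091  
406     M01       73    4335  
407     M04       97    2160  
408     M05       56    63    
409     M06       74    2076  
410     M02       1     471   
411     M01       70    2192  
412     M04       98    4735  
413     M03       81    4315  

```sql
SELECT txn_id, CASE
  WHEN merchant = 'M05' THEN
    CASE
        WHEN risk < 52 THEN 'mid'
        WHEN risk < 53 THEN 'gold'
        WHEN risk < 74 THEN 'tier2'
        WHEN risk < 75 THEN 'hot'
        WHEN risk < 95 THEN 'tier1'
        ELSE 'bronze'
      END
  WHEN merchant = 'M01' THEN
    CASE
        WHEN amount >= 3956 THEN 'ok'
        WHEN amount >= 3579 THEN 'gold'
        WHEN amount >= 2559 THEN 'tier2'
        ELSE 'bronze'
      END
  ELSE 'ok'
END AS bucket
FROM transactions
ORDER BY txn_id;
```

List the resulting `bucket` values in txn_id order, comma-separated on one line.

ok, ok, ok, ok, mid, ok, ok, ok, tier2, ok, ok, bronze, ok, ok

txn_id=400: merchant='M04' → outer ELSE → ok
txn_id=401: merchant='M03' → outer ELSE → ok
txn_id=402: merchant='M03' → outer ELSE → ok
txn_id=403: merchant='M02' → outer ELSE → ok
txn_id=404: merchant='M05' → inner[risk < 52] → mid
txn_id=405: merchant='M02' → outer ELSE → ok
txn_id=406: merchant='M01' → inner[amount >= 3956] → ok
txn_id=407: merchant='M04' → outer ELSE → ok
txn_id=408: merchant='M05' → inner[risk < 74] → tier2
txn_id=409: merchant='M06' → outer ELSE → ok
txn_id=410: merchant='M02' → outer ELSE → ok
txn_id=411: merchant='M01' → inner[ELSE] → bronze
txn_id=412: merchant='M04' → outer ELSE → ok
txn_id=413: merchant='M03' → outer ELSE → ok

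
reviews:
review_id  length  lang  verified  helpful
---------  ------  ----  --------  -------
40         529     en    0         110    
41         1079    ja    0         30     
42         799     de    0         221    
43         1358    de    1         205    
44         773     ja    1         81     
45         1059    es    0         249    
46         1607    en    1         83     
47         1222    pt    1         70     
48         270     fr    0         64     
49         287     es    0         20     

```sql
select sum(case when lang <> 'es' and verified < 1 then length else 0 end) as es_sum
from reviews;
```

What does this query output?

2677

review_id=40: ✓ → 529
review_id=41: ✓ → 1079
review_id=42: ✓ → 799
review_id=43: ✗
review_id=44: ✗
review_id=45: ✗
review_id=46: ✗
review_id=47: ✗
review_id=48: ✓ → 270
review_id=49: ✗
es_sum = 529 + 1079 + 799 + 270 = 2677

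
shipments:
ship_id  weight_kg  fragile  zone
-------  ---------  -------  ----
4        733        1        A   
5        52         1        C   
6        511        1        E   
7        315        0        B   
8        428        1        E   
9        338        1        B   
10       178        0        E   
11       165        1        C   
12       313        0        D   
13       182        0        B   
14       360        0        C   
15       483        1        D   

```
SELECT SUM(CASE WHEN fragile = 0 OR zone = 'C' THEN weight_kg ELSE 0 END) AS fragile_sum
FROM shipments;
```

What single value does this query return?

1565

ship_id=4: ✗
ship_id=5: ✓ → 52
ship_id=6: ✗
ship_id=7: ✓ → 315
ship_id=8: ✗
ship_id=9: ✗
ship_id=10: ✓ → 178
ship_id=11: ✓ → 165
ship_id=12: ✓ → 313
ship_id=13: ✓ → 182
ship_id=14: ✓ → 360
ship_id=15: ✗
fragile_sum = 52 + 315 + 178 + 165 + 313 + 182 + 360 = 1565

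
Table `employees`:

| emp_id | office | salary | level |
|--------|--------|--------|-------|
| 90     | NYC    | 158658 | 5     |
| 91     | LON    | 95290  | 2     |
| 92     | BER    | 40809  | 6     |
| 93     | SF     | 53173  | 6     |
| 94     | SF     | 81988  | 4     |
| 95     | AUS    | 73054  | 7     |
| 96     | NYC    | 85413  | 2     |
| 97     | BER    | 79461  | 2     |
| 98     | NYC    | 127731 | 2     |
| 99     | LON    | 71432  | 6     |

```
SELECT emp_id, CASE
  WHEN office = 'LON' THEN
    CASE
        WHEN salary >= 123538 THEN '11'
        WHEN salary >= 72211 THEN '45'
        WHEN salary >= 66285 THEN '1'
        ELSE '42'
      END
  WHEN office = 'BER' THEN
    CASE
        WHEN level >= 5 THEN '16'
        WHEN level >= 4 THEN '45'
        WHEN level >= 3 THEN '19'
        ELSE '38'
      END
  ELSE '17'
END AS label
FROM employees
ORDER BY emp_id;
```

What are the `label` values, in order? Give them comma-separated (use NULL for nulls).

17, 45, 16, 17, 17, 17, 17, 38, 17, 1

emp_id=90: office='NYC' → outer ELSE → 17
emp_id=91: office='LON' → inner[salary >= 72211] → 45
emp_id=92: office='BER' → inner[level >= 5] → 16
emp_id=93: office='SF' → outer ELSE → 17
emp_id=94: office='SF' → outer ELSE → 17
emp_id=95: office='AUS' → outer ELSE → 17
emp_id=96: office='NYC' → outer ELSE → 17
emp_id=97: office='BER' → inner[ELSE] → 38
emp_id=98: office='NYC' → outer ELSE → 17
emp_id=99: office='LON' → inner[salary >= 66285] → 1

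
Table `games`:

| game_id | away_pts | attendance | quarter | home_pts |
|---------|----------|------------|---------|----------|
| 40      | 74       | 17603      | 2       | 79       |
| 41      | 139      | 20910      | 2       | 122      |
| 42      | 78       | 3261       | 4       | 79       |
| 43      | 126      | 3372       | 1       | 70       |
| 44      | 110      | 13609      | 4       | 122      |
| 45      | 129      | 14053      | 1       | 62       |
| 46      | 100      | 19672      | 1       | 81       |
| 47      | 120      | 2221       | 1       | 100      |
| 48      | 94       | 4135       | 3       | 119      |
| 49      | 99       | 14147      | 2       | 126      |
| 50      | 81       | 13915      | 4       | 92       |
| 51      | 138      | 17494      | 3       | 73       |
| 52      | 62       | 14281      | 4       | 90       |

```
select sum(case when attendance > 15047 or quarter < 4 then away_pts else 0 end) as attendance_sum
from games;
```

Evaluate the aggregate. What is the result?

game_id=40: ✓ → 74
game_id=41: ✓ → 139
game_id=42: ✗
game_id=43: ✓ → 126
game_id=44: ✗
game_id=45: ✓ → 129
game_id=46: ✓ → 100
game_id=47: ✓ → 120
game_id=48: ✓ → 94
game_id=49: ✓ → 99
game_id=50: ✗
game_id=51: ✓ → 138
game_id=52: ✗
attendance_sum = 74 + 139 + 126 + 129 + 100 + 120 + 94 + 99 + 138 = 1019

1019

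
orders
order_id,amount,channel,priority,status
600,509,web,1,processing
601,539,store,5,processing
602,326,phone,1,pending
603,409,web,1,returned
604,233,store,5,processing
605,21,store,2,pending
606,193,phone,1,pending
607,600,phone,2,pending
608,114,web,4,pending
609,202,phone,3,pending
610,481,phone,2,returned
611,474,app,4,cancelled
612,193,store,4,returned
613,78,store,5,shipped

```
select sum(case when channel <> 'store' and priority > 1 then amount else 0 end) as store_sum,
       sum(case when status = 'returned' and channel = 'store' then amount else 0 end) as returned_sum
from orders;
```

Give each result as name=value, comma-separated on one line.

[store_sum: channel <> 'store' and priority > 1]
order_id=600: ✗
order_id=601: ✗
order_id=602: ✗
order_id=603: ✗
order_id=604: ✗
order_id=605: ✗
order_id=606: ✗
order_id=607: ✓ → 600
order_id=608: ✓ → 114
order_id=609: ✓ → 202
order_id=610: ✓ → 481
order_id=611: ✓ → 474
order_id=612: ✗
order_id=613: ✗
store_sum = 600 + 114 + 202 + 481 + 474 = 1871
—
[returned_sum: status = 'returned' and channel = 'store']
order_id=600: ✗
order_id=601: ✗
order_id=602: ✗
order_id=603: ✗
order_id=604: ✗
order_id=605: ✗
order_id=606: ✗
order_id=607: ✗
order_id=608: ✗
order_id=609: ✗
order_id=610: ✗
order_id=611: ✗
order_id=612: ✓ → 193
order_id=613: ✗
returned_sum = 193

store_sum=1871, returned_sum=193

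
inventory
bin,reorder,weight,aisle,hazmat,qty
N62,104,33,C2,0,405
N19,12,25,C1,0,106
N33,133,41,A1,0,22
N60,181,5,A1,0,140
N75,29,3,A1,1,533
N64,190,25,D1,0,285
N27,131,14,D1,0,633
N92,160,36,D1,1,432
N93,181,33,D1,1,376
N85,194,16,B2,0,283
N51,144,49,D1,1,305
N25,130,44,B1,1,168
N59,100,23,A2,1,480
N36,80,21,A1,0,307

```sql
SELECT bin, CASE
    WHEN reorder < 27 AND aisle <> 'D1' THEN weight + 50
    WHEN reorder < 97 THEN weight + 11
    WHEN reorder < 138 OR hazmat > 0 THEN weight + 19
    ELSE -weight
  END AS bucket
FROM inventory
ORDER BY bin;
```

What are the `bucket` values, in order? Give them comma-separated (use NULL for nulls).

75, 63, 33, 60, 32, 68, 42, -5, 52, -25, 14, -16, 55, 52

bin=N19: reorder < 27 AND aisle <> 'D1' → 75
bin=N25: reorder < 138 OR hazmat > 0 → 63
bin=N27: reorder < 138 OR hazmat > 0 → 33
bin=N33: reorder < 138 OR hazmat > 0 → 60
bin=N36: reorder < 97 → 32
bin=N51: reorder < 138 OR hazmat > 0 → 68
bin=N59: reorder < 138 OR hazmat > 0 → 42
bin=N60: ELSE → -5
bin=N62: reorder < 138 OR hazmat > 0 → 52
bin=N64: ELSE → -25
bin=N75: reorder < 97 → 14
bin=N85: ELSE → -16
bin=N92: reorder < 138 OR hazmat > 0 → 55
bin=N93: reorder < 138 OR hazmat > 0 → 52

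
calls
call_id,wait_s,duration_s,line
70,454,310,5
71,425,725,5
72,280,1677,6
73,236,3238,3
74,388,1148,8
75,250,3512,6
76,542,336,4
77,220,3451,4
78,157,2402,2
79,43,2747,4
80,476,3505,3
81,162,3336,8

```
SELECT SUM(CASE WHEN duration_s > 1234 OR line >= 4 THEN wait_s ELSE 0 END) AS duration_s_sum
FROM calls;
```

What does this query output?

call_id=70: ✓ → 454
call_id=71: ✓ → 425
call_id=72: ✓ → 280
call_id=73: ✓ → 236
call_id=74: ✓ → 388
call_id=75: ✓ → 250
call_id=76: ✓ → 542
call_id=77: ✓ → 220
call_id=78: ✓ → 157
call_id=79: ✓ → 43
call_id=80: ✓ → 476
call_id=81: ✓ → 162
duration_s_sum = 454 + 425 + 280 + 236 + 388 + 250 + 542 + 220 + 157 + 43 + 476 + 162 = 3633

3633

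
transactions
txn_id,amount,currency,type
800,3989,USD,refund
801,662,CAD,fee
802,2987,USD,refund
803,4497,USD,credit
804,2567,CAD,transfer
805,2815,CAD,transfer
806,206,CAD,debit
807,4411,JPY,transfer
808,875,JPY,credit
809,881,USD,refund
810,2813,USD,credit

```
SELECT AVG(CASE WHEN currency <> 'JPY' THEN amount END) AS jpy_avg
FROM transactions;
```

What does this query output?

2379.6666666667

txn_id=800: ✓ → 3989
txn_id=801: ✓ → 662
txn_id=802: ✓ → 2987
txn_id=803: ✓ → 4497
txn_id=804: ✓ → 2567
txn_id=805: ✓ → 2815
txn_id=806: ✓ → 206
txn_id=807: ✗
txn_id=808: ✗
txn_id=809: ✓ → 881
txn_id=810: ✓ → 2813
jpy_avg = (3989 + 662 + 2987 + 4497 + 2567 + 2815 + 206 + 881 + 2813) / 9 = 2379.6666666667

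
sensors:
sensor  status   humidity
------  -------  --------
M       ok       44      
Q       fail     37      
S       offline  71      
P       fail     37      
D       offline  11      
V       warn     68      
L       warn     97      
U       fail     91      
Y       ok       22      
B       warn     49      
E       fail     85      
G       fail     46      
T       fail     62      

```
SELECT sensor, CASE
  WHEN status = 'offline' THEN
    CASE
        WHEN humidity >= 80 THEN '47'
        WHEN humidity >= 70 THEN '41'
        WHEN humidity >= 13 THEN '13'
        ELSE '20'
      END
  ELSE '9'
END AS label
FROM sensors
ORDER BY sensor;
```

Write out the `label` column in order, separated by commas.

9, 20, 9, 9, 9, 9, 9, 9, 41, 9, 9, 9, 9

sensor=B: status='warn' → outer ELSE → 9
sensor=D: status='offline' → inner[ELSE] → 20
sensor=E: status='fail' → outer ELSE → 9
sensor=G: status='fail' → outer ELSE → 9
sensor=L: status='warn' → outer ELSE → 9
sensor=M: status='ok' → outer ELSE → 9
sensor=P: status='fail' → outer ELSE → 9
sensor=Q: status='fail' → outer ELSE → 9
sensor=S: status='offline' → inner[humidity >= 70] → 41
sensor=T: status='fail' → outer ELSE → 9
sensor=U: status='fail' → outer ELSE → 9
sensor=V: status='warn' → outer ELSE → 9
sensor=Y: status='ok' → outer ELSE → 9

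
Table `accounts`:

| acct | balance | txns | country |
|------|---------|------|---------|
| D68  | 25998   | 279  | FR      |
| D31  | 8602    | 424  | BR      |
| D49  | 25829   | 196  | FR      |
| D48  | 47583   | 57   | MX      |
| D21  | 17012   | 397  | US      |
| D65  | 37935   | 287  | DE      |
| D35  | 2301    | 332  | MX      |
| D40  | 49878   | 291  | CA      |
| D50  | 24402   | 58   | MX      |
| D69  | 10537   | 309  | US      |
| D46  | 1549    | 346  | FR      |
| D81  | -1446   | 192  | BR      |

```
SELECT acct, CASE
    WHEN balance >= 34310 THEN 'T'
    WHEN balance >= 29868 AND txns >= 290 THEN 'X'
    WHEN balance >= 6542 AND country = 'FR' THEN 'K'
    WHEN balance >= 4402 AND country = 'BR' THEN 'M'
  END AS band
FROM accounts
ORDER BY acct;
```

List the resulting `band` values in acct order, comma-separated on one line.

acct=D21: (no match → NULL) → NULL
acct=D31: balance >= 4402 AND country = 'BR' → M
acct=D35: (no match → NULL) → NULL
acct=D40: balance >= 34310 → T
acct=D46: (no match → NULL) → NULL
acct=D48: balance >= 34310 → T
acct=D49: balance >= 6542 AND country = 'FR' → K
acct=D50: (no match → NULL) → NULL
acct=D65: balance >= 34310 → T
acct=D68: balance >= 6542 AND country = 'FR' → K
acct=D69: (no match → NULL) → NULL
acct=D81: (no match → NULL) → NULL

NULL, M, NULL, T, NULL, T, K, NULL, T, K, NULL, NULL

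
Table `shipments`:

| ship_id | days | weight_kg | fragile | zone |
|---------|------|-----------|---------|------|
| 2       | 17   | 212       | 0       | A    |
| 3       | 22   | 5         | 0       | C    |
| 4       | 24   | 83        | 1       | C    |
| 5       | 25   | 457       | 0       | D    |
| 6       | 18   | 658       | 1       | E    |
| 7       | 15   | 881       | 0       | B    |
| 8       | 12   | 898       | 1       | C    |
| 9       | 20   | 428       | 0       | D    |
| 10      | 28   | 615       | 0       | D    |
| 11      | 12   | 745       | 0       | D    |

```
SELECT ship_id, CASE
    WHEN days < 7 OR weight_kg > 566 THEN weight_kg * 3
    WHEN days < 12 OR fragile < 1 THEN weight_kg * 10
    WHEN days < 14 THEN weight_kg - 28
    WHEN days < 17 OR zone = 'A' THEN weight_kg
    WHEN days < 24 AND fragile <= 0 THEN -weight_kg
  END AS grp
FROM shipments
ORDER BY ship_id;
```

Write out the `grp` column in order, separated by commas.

2120, 50, NULL, 4570, 1974, 2643, 2694, 4280, 1845, 2235

ship_id=2: days < 12 OR fragile < 1 → 2120
ship_id=3: days < 12 OR fragile < 1 → 50
ship_id=4: (no match → NULL) → NULL
ship_id=5: days < 12 OR fragile < 1 → 4570
ship_id=6: days < 7 OR weight_kg > 566 → 1974
ship_id=7: days < 7 OR weight_kg > 566 → 2643
ship_id=8: days < 7 OR weight_kg > 566 → 2694
ship_id=9: days < 12 OR fragile < 1 → 4280
ship_id=10: days < 7 OR weight_kg > 566 → 1845
ship_id=11: days < 7 OR weight_kg > 566 → 2235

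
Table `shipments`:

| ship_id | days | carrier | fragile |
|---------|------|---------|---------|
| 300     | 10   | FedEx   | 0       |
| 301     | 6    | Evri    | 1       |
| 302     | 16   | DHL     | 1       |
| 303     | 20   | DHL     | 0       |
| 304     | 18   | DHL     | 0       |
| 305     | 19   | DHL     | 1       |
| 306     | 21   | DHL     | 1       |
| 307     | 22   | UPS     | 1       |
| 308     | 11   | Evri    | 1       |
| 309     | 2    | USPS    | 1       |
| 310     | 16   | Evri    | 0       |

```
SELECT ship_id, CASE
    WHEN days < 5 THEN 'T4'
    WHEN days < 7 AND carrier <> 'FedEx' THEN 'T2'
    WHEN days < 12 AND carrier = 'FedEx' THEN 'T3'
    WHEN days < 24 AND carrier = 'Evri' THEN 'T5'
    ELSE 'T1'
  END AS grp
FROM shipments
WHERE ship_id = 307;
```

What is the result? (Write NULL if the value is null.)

T1

ship_id = 307: days=22, carrier=UPS, fragile=1.
days < 5 → false
days < 7 AND carrier <> 'FedEx' → false
days < 12 AND carrier = 'FedEx' → false
days < 24 AND carrier = 'Evri' → false
No prior WHEN matched → ELSE → T1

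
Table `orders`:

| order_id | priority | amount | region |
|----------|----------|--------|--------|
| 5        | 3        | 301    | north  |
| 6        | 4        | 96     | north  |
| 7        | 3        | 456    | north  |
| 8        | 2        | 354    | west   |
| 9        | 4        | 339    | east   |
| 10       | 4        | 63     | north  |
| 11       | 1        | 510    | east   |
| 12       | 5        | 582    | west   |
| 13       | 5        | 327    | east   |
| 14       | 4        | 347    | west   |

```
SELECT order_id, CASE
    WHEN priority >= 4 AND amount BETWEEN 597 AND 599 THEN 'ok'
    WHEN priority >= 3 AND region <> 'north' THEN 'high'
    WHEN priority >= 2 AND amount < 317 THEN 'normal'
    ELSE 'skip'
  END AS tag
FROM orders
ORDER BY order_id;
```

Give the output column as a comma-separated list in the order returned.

normal, normal, skip, skip, high, normal, skip, high, high, high

order_id=5: priority >= 2 AND amount < 317 → normal
order_id=6: priority >= 2 AND amount < 317 → normal
order_id=7: ELSE → skip
order_id=8: ELSE → skip
order_id=9: priority >= 3 AND region <> 'north' → high
order_id=10: priority >= 2 AND amount < 317 → normal
order_id=11: ELSE → skip
order_id=12: priority >= 3 AND region <> 'north' → high
order_id=13: priority >= 3 AND region <> 'north' → high
order_id=14: priority >= 3 AND region <> 'north' → high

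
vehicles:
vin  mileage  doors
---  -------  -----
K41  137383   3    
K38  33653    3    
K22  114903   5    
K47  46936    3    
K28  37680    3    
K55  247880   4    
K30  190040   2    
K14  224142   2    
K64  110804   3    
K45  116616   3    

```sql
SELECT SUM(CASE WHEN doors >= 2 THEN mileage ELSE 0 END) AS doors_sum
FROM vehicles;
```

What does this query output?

vin=K41: ✓ → 137383
vin=K38: ✓ → 33653
vin=K22: ✓ → 114903
vin=K47: ✓ → 46936
vin=K28: ✓ → 37680
vin=K55: ✓ → 247880
vin=K30: ✓ → 190040
vin=K14: ✓ → 224142
vin=K64: ✓ → 110804
vin=K45: ✓ → 116616
doors_sum = 137383 + 33653 + 114903 + 46936 + 37680 + 247880 + 190040 + 224142 + 110804 + 116616 = 1260037

1260037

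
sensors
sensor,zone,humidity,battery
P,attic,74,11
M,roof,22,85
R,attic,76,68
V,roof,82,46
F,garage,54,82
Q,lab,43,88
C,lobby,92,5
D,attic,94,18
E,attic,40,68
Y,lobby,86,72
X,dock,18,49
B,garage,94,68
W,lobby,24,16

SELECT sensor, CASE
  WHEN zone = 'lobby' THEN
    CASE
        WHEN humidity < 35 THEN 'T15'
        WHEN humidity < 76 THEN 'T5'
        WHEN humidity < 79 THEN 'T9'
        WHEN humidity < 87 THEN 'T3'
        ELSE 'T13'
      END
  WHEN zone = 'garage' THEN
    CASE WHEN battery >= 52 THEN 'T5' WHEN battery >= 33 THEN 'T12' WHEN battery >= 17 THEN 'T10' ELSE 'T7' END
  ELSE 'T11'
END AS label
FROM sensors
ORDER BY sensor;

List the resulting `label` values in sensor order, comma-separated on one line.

T5, T13, T11, T11, T5, T11, T11, T11, T11, T11, T15, T11, T3

sensor=B: zone='garage' → inner[battery >= 52] → T5
sensor=C: zone='lobby' → inner[ELSE] → T13
sensor=D: zone='attic' → outer ELSE → T11
sensor=E: zone='attic' → outer ELSE → T11
sensor=F: zone='garage' → inner[battery >= 52] → T5
sensor=M: zone='roof' → outer ELSE → T11
sensor=P: zone='attic' → outer ELSE → T11
sensor=Q: zone='lab' → outer ELSE → T11
sensor=R: zone='attic' → outer ELSE → T11
sensor=V: zone='roof' → outer ELSE → T11
sensor=W: zone='lobby' → inner[humidity < 35] → T15
sensor=X: zone='dock' → outer ELSE → T11
sensor=Y: zone='lobby' → inner[humidity < 87] → T3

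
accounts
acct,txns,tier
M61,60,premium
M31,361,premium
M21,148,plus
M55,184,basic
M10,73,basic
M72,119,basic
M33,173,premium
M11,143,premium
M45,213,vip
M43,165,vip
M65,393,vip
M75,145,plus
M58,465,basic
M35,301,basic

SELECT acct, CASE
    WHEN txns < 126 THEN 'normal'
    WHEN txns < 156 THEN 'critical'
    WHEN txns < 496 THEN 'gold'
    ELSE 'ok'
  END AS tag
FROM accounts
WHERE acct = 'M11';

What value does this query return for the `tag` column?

critical

acct = M11: txns=143, tier=premium.
txns < 126 → false
txns < 156 → true → critical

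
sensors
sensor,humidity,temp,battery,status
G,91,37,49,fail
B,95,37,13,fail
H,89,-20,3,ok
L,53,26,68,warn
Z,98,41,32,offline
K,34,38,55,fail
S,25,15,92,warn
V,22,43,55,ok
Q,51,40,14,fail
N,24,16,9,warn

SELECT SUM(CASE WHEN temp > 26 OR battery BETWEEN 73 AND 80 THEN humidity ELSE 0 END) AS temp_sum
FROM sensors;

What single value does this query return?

sensor=G: ✓ → 91
sensor=B: ✓ → 95
sensor=H: ✗
sensor=L: ✗
sensor=Z: ✓ → 98
sensor=K: ✓ → 34
sensor=S: ✗
sensor=V: ✓ → 22
sensor=Q: ✓ → 51
sensor=N: ✗
temp_sum = 91 + 95 + 98 + 34 + 22 + 51 = 391

391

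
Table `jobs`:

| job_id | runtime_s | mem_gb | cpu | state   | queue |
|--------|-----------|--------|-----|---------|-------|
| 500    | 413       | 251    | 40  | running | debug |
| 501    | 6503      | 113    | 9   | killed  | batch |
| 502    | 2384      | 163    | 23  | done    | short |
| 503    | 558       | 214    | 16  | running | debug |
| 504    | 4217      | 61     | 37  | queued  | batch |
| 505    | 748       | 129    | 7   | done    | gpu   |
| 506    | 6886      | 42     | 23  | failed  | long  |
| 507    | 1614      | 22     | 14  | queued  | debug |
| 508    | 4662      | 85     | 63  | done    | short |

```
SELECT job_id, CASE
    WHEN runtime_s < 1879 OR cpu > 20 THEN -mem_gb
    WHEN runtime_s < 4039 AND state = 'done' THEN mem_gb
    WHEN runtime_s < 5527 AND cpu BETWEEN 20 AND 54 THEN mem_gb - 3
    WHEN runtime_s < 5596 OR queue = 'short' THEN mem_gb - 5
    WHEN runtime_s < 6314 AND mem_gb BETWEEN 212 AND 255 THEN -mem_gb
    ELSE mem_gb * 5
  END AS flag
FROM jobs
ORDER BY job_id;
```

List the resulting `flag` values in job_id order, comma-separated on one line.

-251, 565, -163, -214, -61, -129, -42, -22, -85

job_id=500: runtime_s < 1879 OR cpu > 20 → -251
job_id=501: ELSE → 565
job_id=502: runtime_s < 1879 OR cpu > 20 → -163
job_id=503: runtime_s < 1879 OR cpu > 20 → -214
job_id=504: runtime_s < 1879 OR cpu > 20 → -61
job_id=505: runtime_s < 1879 OR cpu > 20 → -129
job_id=506: runtime_s < 1879 OR cpu > 20 → -42
job_id=507: runtime_s < 1879 OR cpu > 20 → -22
job_id=508: runtime_s < 1879 OR cpu > 20 → -85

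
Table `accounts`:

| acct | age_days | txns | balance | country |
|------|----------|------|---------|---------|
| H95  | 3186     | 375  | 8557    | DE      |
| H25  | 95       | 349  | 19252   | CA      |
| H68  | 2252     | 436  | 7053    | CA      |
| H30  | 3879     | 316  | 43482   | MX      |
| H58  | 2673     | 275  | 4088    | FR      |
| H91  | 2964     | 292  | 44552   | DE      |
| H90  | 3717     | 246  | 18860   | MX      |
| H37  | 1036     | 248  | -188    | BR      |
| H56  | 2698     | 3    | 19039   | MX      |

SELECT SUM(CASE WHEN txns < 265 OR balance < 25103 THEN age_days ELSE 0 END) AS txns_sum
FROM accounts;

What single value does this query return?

15657

acct=H95: ✓ → 3186
acct=H25: ✓ → 95
acct=H68: ✓ → 2252
acct=H30: ✗
acct=H58: ✓ → 2673
acct=H91: ✗
acct=H90: ✓ → 3717
acct=H37: ✓ → 1036
acct=H56: ✓ → 2698
txns_sum = 3186 + 95 + 2252 + 2673 + 3717 + 1036 + 2698 = 15657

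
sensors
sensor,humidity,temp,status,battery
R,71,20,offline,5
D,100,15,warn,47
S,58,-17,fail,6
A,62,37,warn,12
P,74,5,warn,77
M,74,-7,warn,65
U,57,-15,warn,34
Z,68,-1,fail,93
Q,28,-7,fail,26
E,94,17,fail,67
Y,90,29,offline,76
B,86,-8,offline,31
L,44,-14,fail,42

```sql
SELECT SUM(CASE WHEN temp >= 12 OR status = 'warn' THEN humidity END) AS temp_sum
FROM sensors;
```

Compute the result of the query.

sensor=R: ✓ → 71
sensor=D: ✓ → 100
sensor=S: ✗
sensor=A: ✓ → 62
sensor=P: ✓ → 74
sensor=M: ✓ → 74
sensor=U: ✓ → 57
sensor=Z: ✗
sensor=Q: ✗
sensor=E: ✓ → 94
sensor=Y: ✓ → 90
sensor=B: ✗
sensor=L: ✗
temp_sum = 71 + 100 + 62 + 74 + 74 + 57 + 94 + 90 = 622

622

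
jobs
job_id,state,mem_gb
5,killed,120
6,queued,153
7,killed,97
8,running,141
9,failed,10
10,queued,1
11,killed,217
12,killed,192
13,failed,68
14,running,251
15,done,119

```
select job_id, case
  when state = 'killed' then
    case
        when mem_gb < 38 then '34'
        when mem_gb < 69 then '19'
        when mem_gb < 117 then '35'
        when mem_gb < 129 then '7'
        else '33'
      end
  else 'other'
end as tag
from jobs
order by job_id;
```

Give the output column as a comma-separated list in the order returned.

job_id=5: state='killed' → inner[mem_gb < 129] → 7
job_id=6: state='queued' → outer ELSE → other
job_id=7: state='killed' → inner[mem_gb < 117] → 35
job_id=8: state='running' → outer ELSE → other
job_id=9: state='failed' → outer ELSE → other
job_id=10: state='queued' → outer ELSE → other
job_id=11: state='killed' → inner[ELSE] → 33
job_id=12: state='killed' → inner[ELSE] → 33
job_id=13: state='failed' → outer ELSE → other
job_id=14: state='running' → outer ELSE → other
job_id=15: state='done' → outer ELSE → other

7, other, 35, other, other, other, 33, 33, other, other, other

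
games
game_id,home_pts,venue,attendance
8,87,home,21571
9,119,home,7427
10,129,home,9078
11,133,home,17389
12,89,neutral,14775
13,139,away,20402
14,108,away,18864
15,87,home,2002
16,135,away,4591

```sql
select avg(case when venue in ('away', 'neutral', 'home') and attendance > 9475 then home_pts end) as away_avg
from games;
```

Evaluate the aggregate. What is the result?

game_id=8: ✓ → 87
game_id=9: ✗
game_id=10: ✗
game_id=11: ✓ → 133
game_id=12: ✓ → 89
game_id=13: ✓ → 139
game_id=14: ✓ → 108
game_id=15: ✗
game_id=16: ✗
away_avg = (87 + 133 + 89 + 139 + 108) / 5 = 111.2

111.2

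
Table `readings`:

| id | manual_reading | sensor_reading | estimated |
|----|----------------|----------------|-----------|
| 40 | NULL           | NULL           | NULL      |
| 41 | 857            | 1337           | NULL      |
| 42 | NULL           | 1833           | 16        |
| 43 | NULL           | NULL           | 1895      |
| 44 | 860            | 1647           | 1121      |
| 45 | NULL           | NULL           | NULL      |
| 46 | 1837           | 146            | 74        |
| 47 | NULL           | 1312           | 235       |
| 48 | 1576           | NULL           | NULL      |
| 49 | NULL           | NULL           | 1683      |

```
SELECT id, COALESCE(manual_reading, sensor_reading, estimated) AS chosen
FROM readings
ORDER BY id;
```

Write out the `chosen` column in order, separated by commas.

NULL, 857, 1833, 1895, 860, NULL, 1837, 1312, 1576, 1683

id=40: manual_reading=NULL, sensor_reading=NULL, estimated=NULL (all NULL) → NULL
id=41: manual_reading=857 → 857
id=42: manual_reading=NULL, sensor_reading=1833 → 1833
id=43: manual_reading=NULL, sensor_reading=NULL, estimated=1895 → 1895
id=44: manual_reading=860 → 860
id=45: manual_reading=NULL, sensor_reading=NULL, estimated=NULL (all NULL) → NULL
id=46: manual_reading=1837 → 1837
id=47: manual_reading=NULL, sensor_reading=1312 → 1312
id=48: manual_reading=1576 → 1576
id=49: manual_reading=NULL, sensor_reading=NULL, estimated=1683 → 1683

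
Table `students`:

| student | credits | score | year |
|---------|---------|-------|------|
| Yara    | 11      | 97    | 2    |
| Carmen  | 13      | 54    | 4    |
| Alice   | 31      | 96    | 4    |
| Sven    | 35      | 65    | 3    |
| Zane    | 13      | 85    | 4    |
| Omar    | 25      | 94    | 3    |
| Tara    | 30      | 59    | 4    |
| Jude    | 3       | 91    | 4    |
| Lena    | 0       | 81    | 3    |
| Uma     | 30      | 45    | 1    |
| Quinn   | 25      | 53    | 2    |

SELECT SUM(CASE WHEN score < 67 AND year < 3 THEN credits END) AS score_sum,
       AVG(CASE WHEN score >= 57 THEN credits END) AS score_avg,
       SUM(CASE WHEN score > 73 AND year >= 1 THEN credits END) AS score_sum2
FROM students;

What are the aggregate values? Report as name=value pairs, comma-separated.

score_sum=55, score_avg=18.5, score_sum2=83

[score_sum: score < 67 AND year < 3]
student=Yara: ✗
student=Carmen: ✗
student=Alice: ✗
student=Sven: ✗
student=Zane: ✗
student=Omar: ✗
student=Tara: ✗
student=Jude: ✗
student=Lena: ✗
student=Uma: ✓ → 30
student=Quinn: ✓ → 25
score_sum = 30 + 25 = 55
—
[score_avg: score >= 57]
student=Yara: ✓ → 11
student=Carmen: ✗
student=Alice: ✓ → 31
student=Sven: ✓ → 35
student=Zane: ✓ → 13
student=Omar: ✓ → 25
student=Tara: ✓ → 30
student=Jude: ✓ → 3
student=Lena: ✓ → 0
student=Uma: ✗
student=Quinn: ✗
score_avg = (11 + 31 + 35 + 13 + 25 + 30 + 3 + 0) / 8 = 18.5
—
[score_sum2: score > 73 AND year >= 1]
student=Yara: ✓ → 11
student=Carmen: ✗
student=Alice: ✓ → 31
student=Sven: ✗
student=Zane: ✓ → 13
student=Omar: ✓ → 25
student=Tara: ✗
student=Jude: ✓ → 3
student=Lena: ✓ → 0
student=Uma: ✗
student=Quinn: ✗
score_sum2 = 11 + 31 + 13 + 25 + 3 = 83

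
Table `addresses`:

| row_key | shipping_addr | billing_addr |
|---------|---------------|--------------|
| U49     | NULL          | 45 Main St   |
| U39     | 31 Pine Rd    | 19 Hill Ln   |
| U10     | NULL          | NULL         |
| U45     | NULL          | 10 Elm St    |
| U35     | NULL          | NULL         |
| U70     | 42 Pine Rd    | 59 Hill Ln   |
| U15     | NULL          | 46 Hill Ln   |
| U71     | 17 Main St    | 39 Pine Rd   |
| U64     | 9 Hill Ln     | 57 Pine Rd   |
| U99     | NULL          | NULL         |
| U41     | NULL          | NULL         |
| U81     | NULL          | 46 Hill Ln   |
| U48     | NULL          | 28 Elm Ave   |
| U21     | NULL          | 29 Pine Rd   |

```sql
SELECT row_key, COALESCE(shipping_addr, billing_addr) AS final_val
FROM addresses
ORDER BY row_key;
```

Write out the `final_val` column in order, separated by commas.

NULL, 46 Hill Ln, 29 Pine Rd, NULL, 31 Pine Rd, NULL, 10 Elm St, 28 Elm Ave, 45 Main St, 9 Hill Ln, 42 Pine Rd, 17 Main St, 46 Hill Ln, NULL

row_key=U10: shipping_addr=NULL, billing_addr=NULL (all NULL) → NULL
row_key=U15: shipping_addr=NULL, billing_addr=46 Hill Ln → 46 Hill Ln
row_key=U21: shipping_addr=NULL, billing_addr=29 Pine Rd → 29 Pine Rd
row_key=U35: shipping_addr=NULL, billing_addr=NULL (all NULL) → NULL
row_key=U39: shipping_addr=31 Pine Rd → 31 Pine Rd
row_key=U41: shipping_addr=NULL, billing_addr=NULL (all NULL) → NULL
row_key=U45: shipping_addr=NULL, billing_addr=10 Elm St → 10 Elm St
row_key=U48: shipping_addr=NULL, billing_addr=28 Elm Ave → 28 Elm Ave
row_key=U49: shipping_addr=NULL, billing_addr=45 Main St → 45 Main St
row_key=U64: shipping_addr=9 Hill Ln → 9 Hill Ln
row_key=U70: shipping_addr=42 Pine Rd → 42 Pine Rd
row_key=U71: shipping_addr=17 Main St → 17 Main St
row_key=U81: shipping_addr=NULL, billing_addr=46 Hill Ln → 46 Hill Ln
row_key=U99: shipping_addr=NULL, billing_addr=NULL (all NULL) → NULL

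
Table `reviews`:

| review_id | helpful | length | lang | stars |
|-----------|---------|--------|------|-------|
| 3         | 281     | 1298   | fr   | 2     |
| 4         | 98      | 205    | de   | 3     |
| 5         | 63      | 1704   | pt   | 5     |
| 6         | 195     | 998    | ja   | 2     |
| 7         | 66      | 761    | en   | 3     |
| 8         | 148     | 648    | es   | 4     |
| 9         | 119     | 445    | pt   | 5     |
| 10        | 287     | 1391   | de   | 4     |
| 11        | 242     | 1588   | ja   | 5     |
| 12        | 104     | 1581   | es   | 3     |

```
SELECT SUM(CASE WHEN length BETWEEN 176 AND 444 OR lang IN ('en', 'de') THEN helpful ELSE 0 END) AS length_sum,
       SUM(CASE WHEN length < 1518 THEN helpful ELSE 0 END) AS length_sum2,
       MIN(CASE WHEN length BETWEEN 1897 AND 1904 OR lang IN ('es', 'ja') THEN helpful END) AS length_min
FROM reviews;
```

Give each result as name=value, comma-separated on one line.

length_sum=451, length_sum2=1194, length_min=104

[length_sum: length BETWEEN 176 AND 444 OR lang IN ('en', 'de')]
review_id=3: ✗
review_id=4: ✓ → 98
review_id=5: ✗
review_id=6: ✗
review_id=7: ✓ → 66
review_id=8: ✗
review_id=9: ✗
review_id=10: ✓ → 287
review_id=11: ✗
review_id=12: ✗
length_sum = 98 + 66 + 287 = 451
—
[length_sum2: length < 1518]
review_id=3: ✓ → 281
review_id=4: ✓ → 98
review_id=5: ✗
review_id=6: ✓ → 195
review_id=7: ✓ → 66
review_id=8: ✓ → 148
review_id=9: ✓ → 119
review_id=10: ✓ → 287
review_id=11: ✗
review_id=12: ✗
length_sum2 = 281 + 98 + 195 + 66 + 148 + 119 + 287 = 1194
—
[length_min: length BETWEEN 1897 AND 1904 OR lang IN ('es', 'ja')]
review_id=3: ✗
review_id=4: ✗
review_id=5: ✗
review_id=6: ✓ → 195
review_id=7: ✗
review_id=8: ✓ → 148
review_id=9: ✗
review_id=10: ✗
review_id=11: ✓ → 242
review_id=12: ✓ → 104
length_min = MIN(195, 148, 242, 104) = 104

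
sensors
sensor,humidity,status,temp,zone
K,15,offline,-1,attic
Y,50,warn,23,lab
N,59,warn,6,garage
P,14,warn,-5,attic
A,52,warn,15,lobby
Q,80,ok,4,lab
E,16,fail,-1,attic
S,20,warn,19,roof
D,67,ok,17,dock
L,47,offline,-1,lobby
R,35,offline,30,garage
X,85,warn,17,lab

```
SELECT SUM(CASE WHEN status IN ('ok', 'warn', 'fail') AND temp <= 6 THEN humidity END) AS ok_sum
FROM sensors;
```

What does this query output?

169

sensor=K: ✗
sensor=Y: ✗
sensor=N: ✓ → 59
sensor=P: ✓ → 14
sensor=A: ✗
sensor=Q: ✓ → 80
sensor=E: ✓ → 16
sensor=S: ✗
sensor=D: ✗
sensor=L: ✗
sensor=R: ✗
sensor=X: ✗
ok_sum = 59 + 14 + 80 + 16 = 169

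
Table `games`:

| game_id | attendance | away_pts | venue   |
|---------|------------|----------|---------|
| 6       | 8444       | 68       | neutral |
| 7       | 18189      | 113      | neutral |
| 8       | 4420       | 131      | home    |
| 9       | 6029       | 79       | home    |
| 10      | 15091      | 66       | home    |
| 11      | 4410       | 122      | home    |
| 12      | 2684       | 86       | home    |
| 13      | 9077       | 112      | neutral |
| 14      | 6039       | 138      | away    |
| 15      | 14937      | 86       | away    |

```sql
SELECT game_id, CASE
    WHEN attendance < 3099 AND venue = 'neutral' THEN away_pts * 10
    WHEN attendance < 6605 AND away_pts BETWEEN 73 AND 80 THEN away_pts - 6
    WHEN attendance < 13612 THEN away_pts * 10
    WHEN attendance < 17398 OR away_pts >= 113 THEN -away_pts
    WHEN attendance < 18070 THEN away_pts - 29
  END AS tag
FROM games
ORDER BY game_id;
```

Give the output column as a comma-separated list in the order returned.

game_id=6: attendance < 13612 → 680
game_id=7: attendance < 17398 OR away_pts >= 113 → -113
game_id=8: attendance < 13612 → 1310
game_id=9: attendance < 6605 AND away_pts BETWEEN 73 AND 80 → 73
game_id=10: attendance < 17398 OR away_pts >= 113 → -66
game_id=11: attendance < 13612 → 1220
game_id=12: attendance < 13612 → 860
game_id=13: attendance < 13612 → 1120
game_id=14: attendance < 13612 → 1380
game_id=15: attendance < 17398 OR away_pts >= 113 → -86

680, -113, 1310, 73, -66, 1220, 860, 1120, 1380, -86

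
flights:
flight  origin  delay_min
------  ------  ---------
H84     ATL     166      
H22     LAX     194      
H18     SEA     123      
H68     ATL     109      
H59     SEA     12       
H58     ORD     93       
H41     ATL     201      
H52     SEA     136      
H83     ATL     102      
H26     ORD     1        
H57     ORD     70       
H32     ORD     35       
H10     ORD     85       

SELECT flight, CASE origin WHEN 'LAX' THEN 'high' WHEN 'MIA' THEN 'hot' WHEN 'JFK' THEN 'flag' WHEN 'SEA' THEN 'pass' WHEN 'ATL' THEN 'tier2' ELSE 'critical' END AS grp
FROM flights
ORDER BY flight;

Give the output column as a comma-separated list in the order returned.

critical, pass, high, critical, critical, tier2, pass, critical, critical, pass, tier2, tier2, tier2

flight=H10: ELSE → critical
flight=H18: origin='SEA' → pass
flight=H22: origin='LAX' → high
flight=H26: ELSE → critical
flight=H32: ELSE → critical
flight=H41: origin='ATL' → tier2
flight=H52: origin='SEA' → pass
flight=H57: ELSE → critical
flight=H58: ELSE → critical
flight=H59: origin='SEA' → pass
flight=H68: origin='ATL' → tier2
flight=H83: origin='ATL' → tier2
flight=H84: origin='ATL' → tier2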